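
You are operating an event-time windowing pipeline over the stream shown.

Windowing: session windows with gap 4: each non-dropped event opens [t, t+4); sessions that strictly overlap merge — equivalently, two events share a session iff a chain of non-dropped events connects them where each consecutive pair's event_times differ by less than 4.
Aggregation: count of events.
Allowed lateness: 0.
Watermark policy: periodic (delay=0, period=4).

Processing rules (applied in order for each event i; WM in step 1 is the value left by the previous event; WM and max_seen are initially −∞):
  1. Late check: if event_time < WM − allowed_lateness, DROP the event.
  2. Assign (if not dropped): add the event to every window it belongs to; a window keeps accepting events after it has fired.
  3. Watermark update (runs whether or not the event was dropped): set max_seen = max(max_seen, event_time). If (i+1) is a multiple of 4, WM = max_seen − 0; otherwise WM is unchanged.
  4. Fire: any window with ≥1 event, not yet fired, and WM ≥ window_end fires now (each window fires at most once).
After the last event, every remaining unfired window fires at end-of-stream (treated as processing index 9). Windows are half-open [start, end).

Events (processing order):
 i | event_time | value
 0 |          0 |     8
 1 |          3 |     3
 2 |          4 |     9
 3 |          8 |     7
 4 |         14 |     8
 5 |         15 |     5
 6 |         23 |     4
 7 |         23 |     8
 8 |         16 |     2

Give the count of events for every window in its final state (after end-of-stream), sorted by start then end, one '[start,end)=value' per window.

[0,8)=3 [8,12)=1 [14,19)=2 [23,27)=2

i=0 t=0 v=8: → [0,4); WM=−∞
i=1 t=3 v=3: → [0,7); WM=−∞
i=2 t=4 v=9: → [0,8); WM=−∞
i=3 t=8 v=7: → [8,12); WM=8
i=4 t=14 v=8: → [14,18); WM=8
i=5 t=15 v=5: → [14,19); WM=8
i=6 t=23 v=4: → [23,27); WM=8
i=7 t=23 v=8: → [23,27); WM=23
i=8 t=16 v=2: DROP (t<23-0); WM=23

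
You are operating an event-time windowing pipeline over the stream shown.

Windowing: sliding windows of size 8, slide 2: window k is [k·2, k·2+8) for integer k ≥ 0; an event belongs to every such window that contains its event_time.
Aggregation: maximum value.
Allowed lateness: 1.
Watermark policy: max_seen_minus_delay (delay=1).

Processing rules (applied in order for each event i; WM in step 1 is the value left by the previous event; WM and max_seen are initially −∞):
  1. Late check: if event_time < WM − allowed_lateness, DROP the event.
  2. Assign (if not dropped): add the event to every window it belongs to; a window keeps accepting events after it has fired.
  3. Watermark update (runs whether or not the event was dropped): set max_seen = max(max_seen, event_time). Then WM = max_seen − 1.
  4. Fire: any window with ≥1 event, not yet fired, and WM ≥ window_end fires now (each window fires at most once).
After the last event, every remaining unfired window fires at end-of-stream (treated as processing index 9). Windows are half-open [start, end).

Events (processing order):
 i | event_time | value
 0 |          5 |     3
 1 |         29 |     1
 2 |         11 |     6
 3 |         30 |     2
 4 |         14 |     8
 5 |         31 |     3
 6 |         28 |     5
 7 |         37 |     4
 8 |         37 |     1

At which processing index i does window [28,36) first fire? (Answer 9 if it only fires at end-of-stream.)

i=0 t=5 v=3: → [4,12),[2,10),[0,8); WM=4
i=1 t=29 v=1: → [28,36),[26,34),[24,32),[22,30); WM=28; [0,8) fires=3 [2,10) fires=3 [4,12) fires=3
i=2 t=11 v=6: DROP (t<28-1); WM=28
i=3 t=30 v=2: → [30,38),[28,36),[26,34),[24,32); WM=29
i=4 t=14 v=8: DROP (t<29-1); WM=29
i=5 t=31 v=3: → [30,38),[28,36),[26,34),[24,32); WM=30; [22,30) fires=1
i=6 t=28 v=5: DROP (t<30-1); WM=30
i=7 t=37 v=4: → [36,44),[34,42),[32,40),[30,38); WM=36; [24,32) fires=3 [26,34) fires=3 [28,36) fires=3
i=8 t=37 v=1: → [36,44),[34,42),[32,40),[30,38); WM=36

7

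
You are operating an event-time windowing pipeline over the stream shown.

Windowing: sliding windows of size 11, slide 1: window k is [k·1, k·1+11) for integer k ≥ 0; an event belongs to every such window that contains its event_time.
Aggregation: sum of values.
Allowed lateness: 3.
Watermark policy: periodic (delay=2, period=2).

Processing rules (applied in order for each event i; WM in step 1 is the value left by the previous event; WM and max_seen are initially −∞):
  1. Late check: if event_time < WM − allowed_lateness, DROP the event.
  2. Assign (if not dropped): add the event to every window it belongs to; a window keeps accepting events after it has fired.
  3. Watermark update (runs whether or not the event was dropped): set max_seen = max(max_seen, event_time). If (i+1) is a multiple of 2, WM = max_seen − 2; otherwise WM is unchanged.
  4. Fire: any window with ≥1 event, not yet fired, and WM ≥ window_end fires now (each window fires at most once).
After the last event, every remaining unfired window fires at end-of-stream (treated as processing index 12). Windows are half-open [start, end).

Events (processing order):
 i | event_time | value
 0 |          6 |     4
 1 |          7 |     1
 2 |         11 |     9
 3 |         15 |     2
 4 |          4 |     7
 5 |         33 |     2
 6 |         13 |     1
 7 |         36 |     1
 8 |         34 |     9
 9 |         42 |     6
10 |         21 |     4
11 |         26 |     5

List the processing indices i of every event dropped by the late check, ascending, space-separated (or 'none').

4 6 10 11

i=0 t=6 v=4: → [6,17),[5,16),[4,15),[3,14),[2,13),[1,12),[0,11); WM=−∞
i=1 t=7 v=1: → [7,18),[6,17),[5,16),[4,15),[3,14),[2,13),[1,12),[0,11); WM=5
i=2 t=11 v=9: → [11,22),[10,21),[9,20),[8,19),[7,18),[6,17),[5,16),[4,15),[3,14),[2,13),[1,12); WM=5
i=3 t=15 v=2: → [15,26),[14,25),[13,24),[12,23),[11,22),[10,21),[9,20),[8,19),[7,18),[6,17),[5,16); WM=13; [0,11) fires=5 [1,12) fires=14 [2,13) fires=14
i=4 t=4 v=7: DROP (t<13-3); WM=13
i=5 t=33 v=2: → [33,44),[32,43),[31,42),[30,41),[29,40),[28,39),[27,38),[26,37),[25,36),[24,35),[23,34); WM=31; [3,14) fires=14 [4,15) fires=14 [5,16) fires=16 [6,17) fires=16 [7,18) fires=12 [8,19) fires=11 [9,20) fires=11 [10,21) fires=11 [11,22) fires=11 [12,23) fires=2 [13,24) fires=2 [14,25) fires=2 [15,26) fires=2
i=6 t=13 v=1: DROP (t<31-3); WM=31
i=7 t=36 v=1: → [36,47),[35,46),[34,45),[33,44),[32,43),[31,42),[30,41),[29,40),[28,39),[27,38),[26,37); WM=34; [23,34) fires=2
i=8 t=34 v=9: → [34,45),[33,44),[32,43),[31,42),[30,41),[29,40),[28,39),[27,38),[26,37),[25,36),[24,35); WM=34
i=9 t=42 v=6: → [42,53),[41,52),[40,51),[39,50),[38,49),[37,48),[36,47),[35,46),[34,45),[33,44),[32,43); WM=40; [24,35) fires=11 [25,36) fires=11 [26,37) fires=12 [27,38) fires=12 [28,39) fires=12 [29,40) fires=12
i=10 t=21 v=4: DROP (t<40-3); WM=40
i=11 t=26 v=5: DROP (t<40-3); WM=40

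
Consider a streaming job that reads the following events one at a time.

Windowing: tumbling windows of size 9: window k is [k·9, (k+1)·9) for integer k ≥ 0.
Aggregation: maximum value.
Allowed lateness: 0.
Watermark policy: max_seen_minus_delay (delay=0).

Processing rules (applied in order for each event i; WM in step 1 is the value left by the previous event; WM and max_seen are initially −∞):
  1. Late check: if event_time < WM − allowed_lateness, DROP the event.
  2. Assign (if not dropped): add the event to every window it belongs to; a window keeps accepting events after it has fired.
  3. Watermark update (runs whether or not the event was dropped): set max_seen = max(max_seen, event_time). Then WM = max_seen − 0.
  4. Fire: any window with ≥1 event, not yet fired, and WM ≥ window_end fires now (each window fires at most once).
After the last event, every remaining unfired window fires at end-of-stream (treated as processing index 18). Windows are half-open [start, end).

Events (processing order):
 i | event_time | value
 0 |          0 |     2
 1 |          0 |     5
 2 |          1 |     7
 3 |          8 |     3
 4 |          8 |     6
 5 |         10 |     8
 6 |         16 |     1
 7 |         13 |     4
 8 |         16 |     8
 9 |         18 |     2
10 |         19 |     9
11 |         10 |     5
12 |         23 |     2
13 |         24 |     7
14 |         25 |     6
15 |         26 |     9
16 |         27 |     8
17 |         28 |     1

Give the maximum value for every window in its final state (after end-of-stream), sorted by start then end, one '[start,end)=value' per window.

i=0 t=0 v=2: → [0,9); WM=0
i=1 t=0 v=5: → [0,9); WM=0
i=2 t=1 v=7: → [0,9); WM=1
i=3 t=8 v=3: → [0,9); WM=8
i=4 t=8 v=6: → [0,9); WM=8
i=5 t=10 v=8: → [9,18); WM=10; [0,9) fires=7
i=6 t=16 v=1: → [9,18); WM=16
i=7 t=13 v=4: DROP (t<16-0); WM=16
i=8 t=16 v=8: → [9,18); WM=16
i=9 t=18 v=2: → [18,27); WM=18; [9,18) fires=8
i=10 t=19 v=9: → [18,27); WM=19
i=11 t=10 v=5: DROP (t<19-0); WM=19
i=12 t=23 v=2: → [18,27); WM=23
i=13 t=24 v=7: → [18,27); WM=24
i=14 t=25 v=6: → [18,27); WM=25
i=15 t=26 v=9: → [18,27); WM=26
i=16 t=27 v=8: → [27,36); WM=27; [18,27) fires=9
i=17 t=28 v=1: → [27,36); WM=28

[0,9)=7 [9,18)=8 [18,27)=9 [27,36)=8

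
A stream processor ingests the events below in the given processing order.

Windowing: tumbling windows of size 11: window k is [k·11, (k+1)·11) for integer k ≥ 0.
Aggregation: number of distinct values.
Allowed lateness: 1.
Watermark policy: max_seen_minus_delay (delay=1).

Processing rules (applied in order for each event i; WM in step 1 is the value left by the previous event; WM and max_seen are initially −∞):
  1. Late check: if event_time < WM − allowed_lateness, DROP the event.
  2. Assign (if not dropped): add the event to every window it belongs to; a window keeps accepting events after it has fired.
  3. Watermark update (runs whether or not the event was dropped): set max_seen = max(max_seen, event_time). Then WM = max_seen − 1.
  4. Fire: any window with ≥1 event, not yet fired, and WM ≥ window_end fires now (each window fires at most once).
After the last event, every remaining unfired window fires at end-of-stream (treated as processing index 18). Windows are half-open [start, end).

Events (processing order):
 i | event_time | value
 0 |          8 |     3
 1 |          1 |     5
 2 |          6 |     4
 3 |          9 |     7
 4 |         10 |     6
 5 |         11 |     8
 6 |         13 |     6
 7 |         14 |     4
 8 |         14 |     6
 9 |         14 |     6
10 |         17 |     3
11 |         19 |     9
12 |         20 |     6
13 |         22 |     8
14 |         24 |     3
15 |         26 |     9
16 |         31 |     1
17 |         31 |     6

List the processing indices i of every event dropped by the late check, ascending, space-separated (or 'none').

1

i=0 t=8 v=3: → [0,11); WM=7
i=1 t=1 v=5: DROP (t<7-1); WM=7
i=2 t=6 v=4: → [0,11); WM=7
i=3 t=9 v=7: → [0,11); WM=8
i=4 t=10 v=6: → [0,11); WM=9
i=5 t=11 v=8: → [11,22); WM=10
i=6 t=13 v=6: → [11,22); WM=12; [0,11) fires=4
i=7 t=14 v=4: → [11,22); WM=13
i=8 t=14 v=6: → [11,22); WM=13
i=9 t=14 v=6: → [11,22); WM=13
i=10 t=17 v=3: → [11,22); WM=16
i=11 t=19 v=9: → [11,22); WM=18
i=12 t=20 v=6: → [11,22); WM=19
i=13 t=22 v=8: → [22,33); WM=21
i=14 t=24 v=3: → [22,33); WM=23; [11,22) fires=5
i=15 t=26 v=9: → [22,33); WM=25
i=16 t=31 v=1: → [22,33); WM=30
i=17 t=31 v=6: → [22,33); WM=30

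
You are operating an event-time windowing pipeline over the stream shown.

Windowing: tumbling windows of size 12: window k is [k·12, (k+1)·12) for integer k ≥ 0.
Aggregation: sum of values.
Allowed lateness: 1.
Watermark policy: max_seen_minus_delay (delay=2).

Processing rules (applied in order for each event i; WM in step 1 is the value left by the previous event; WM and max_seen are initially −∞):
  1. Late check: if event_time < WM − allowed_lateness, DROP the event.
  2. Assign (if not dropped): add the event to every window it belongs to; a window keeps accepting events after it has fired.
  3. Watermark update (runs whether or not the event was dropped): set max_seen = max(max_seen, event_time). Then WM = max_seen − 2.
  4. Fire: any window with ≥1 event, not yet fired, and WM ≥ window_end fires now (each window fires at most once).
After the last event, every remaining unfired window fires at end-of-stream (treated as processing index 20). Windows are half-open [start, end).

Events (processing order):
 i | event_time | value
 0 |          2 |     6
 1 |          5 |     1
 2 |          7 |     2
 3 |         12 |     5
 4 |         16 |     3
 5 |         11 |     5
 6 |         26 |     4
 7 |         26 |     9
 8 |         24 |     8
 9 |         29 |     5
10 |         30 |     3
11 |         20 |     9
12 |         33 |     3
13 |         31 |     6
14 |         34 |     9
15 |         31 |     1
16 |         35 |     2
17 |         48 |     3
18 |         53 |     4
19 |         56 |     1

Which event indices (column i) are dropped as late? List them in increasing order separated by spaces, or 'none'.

i=0 t=2 v=6: → [0,12); WM=0
i=1 t=5 v=1: → [0,12); WM=3
i=2 t=7 v=2: → [0,12); WM=5
i=3 t=12 v=5: → [12,24); WM=10
i=4 t=16 v=3: → [12,24); WM=14; [0,12) fires=9
i=5 t=11 v=5: DROP (t<14-1); WM=14
i=6 t=26 v=4: → [24,36); WM=24; [12,24) fires=8
i=7 t=26 v=9: → [24,36); WM=24
i=8 t=24 v=8: → [24,36); WM=24
i=9 t=29 v=5: → [24,36); WM=27
i=10 t=30 v=3: → [24,36); WM=28
i=11 t=20 v=9: DROP (t<28-1); WM=28
i=12 t=33 v=3: → [24,36); WM=31
i=13 t=31 v=6: → [24,36); WM=31
i=14 t=34 v=9: → [24,36); WM=32
i=15 t=31 v=1: → [24,36); WM=32
i=16 t=35 v=2: → [24,36); WM=33
i=17 t=48 v=3: → [48,60); WM=46; [24,36) fires=50
i=18 t=53 v=4: → [48,60); WM=51
i=19 t=56 v=1: → [48,60); WM=54

5 11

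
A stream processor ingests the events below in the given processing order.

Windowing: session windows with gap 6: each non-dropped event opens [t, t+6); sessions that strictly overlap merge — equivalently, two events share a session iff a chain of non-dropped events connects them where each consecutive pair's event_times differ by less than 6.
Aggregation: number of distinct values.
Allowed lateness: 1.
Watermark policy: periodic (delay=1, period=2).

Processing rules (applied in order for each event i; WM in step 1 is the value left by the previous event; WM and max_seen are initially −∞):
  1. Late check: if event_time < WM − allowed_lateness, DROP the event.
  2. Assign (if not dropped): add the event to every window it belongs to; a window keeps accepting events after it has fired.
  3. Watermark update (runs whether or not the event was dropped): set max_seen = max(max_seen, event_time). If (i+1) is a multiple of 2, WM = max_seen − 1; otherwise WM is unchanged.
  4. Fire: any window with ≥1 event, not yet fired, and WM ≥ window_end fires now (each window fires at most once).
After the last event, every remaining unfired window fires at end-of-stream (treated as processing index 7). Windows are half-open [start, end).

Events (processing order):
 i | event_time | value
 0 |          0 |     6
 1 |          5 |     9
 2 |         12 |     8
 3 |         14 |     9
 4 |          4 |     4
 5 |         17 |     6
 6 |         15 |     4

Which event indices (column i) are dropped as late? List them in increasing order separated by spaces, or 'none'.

i=0 t=0 v=6: → [0,6); WM=−∞
i=1 t=5 v=9: → [0,11); WM=4
i=2 t=12 v=8: → [12,18); WM=4
i=3 t=14 v=9: → [12,20); WM=13
i=4 t=4 v=4: DROP (t<13-1); WM=13
i=5 t=17 v=6: → [12,23); WM=16
i=6 t=15 v=4: → [12,23); WM=16

4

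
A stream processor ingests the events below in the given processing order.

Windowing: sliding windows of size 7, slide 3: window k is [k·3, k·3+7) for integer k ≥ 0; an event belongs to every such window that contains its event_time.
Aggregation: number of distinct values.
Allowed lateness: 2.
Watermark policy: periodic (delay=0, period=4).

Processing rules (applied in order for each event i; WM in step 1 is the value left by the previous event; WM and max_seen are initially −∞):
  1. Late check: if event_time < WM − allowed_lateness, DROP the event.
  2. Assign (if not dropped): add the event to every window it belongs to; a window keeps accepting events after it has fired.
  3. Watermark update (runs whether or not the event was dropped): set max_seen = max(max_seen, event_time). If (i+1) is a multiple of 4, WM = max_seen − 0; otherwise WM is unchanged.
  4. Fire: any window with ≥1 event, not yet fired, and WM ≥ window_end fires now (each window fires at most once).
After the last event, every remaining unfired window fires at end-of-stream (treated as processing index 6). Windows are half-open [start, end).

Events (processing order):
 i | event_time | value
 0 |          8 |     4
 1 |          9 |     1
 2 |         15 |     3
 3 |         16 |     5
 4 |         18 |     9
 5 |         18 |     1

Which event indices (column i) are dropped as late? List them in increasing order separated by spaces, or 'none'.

i=0 t=8 v=4: → [6,13),[3,10); WM=−∞
i=1 t=9 v=1: → [9,16),[6,13),[3,10); WM=−∞
i=2 t=15 v=3: → [15,22),[12,19),[9,16); WM=−∞
i=3 t=16 v=5: → [15,22),[12,19); WM=16; [3,10) fires=2 [6,13) fires=2 [9,16) fires=2
i=4 t=18 v=9: → [18,25),[15,22),[12,19); WM=16
i=5 t=18 v=1: → [18,25),[15,22),[12,19); WM=16

none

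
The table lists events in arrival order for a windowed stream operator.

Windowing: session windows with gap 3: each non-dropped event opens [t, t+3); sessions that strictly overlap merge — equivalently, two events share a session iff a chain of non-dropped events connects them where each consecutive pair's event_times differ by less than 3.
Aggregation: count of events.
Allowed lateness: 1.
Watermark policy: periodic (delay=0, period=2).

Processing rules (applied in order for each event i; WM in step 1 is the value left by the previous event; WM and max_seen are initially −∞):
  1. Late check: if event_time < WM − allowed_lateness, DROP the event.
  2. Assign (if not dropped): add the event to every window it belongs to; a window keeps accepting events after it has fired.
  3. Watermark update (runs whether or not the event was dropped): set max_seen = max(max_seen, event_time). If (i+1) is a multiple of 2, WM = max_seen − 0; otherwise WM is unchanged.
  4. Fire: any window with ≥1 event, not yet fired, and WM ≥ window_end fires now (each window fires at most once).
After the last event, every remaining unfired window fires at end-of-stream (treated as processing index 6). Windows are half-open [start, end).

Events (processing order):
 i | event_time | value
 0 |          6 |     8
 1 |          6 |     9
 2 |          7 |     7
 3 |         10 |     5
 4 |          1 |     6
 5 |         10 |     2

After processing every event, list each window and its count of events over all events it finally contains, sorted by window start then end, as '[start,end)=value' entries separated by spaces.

[6,10)=3 [10,13)=2

i=0 t=6 v=8: → [6,9); WM=−∞
i=1 t=6 v=9: → [6,9); WM=6
i=2 t=7 v=7: → [6,10); WM=6
i=3 t=10 v=5: → [10,13); WM=10
i=4 t=1 v=6: DROP (t<10-1); WM=10
i=5 t=10 v=2: → [10,13); WM=10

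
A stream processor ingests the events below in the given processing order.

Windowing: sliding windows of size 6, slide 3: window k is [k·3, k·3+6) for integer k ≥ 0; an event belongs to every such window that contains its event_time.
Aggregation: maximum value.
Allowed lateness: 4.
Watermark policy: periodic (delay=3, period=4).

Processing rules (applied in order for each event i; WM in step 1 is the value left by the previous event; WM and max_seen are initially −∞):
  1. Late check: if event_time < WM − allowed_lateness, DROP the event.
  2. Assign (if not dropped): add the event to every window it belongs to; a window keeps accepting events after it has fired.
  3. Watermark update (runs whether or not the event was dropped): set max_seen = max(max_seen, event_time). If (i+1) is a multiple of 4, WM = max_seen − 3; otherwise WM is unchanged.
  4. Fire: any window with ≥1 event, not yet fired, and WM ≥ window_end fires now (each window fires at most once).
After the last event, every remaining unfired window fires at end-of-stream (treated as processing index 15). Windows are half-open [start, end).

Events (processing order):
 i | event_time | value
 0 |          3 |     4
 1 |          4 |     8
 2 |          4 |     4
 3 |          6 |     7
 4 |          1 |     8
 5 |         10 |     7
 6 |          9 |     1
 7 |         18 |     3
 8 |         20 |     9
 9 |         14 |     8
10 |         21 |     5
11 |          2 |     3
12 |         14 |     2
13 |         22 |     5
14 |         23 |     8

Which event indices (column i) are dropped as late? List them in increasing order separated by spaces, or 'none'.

i=0 t=3 v=4: → [3,9),[0,6); WM=−∞
i=1 t=4 v=8: → [3,9),[0,6); WM=−∞
i=2 t=4 v=4: → [3,9),[0,6); WM=−∞
i=3 t=6 v=7: → [6,12),[3,9); WM=3
i=4 t=1 v=8: → [0,6); WM=3
i=5 t=10 v=7: → [9,15),[6,12); WM=3
i=6 t=9 v=1: → [9,15),[6,12); WM=3
i=7 t=18 v=3: → [18,24),[15,21); WM=15; [0,6) fires=8 [3,9) fires=8 [6,12) fires=7 [9,15) fires=7
i=8 t=20 v=9: → [18,24),[15,21); WM=15
i=9 t=14 v=8: → [12,18),[9,15); WM=15
i=10 t=21 v=5: → [21,27),[18,24); WM=15
i=11 t=2 v=3: DROP (t<15-4); WM=18; [12,18) fires=8
i=12 t=14 v=2: → [12,18),[9,15); WM=18
i=13 t=22 v=5: → [21,27),[18,24); WM=18
i=14 t=23 v=8: → [21,27),[18,24); WM=18

11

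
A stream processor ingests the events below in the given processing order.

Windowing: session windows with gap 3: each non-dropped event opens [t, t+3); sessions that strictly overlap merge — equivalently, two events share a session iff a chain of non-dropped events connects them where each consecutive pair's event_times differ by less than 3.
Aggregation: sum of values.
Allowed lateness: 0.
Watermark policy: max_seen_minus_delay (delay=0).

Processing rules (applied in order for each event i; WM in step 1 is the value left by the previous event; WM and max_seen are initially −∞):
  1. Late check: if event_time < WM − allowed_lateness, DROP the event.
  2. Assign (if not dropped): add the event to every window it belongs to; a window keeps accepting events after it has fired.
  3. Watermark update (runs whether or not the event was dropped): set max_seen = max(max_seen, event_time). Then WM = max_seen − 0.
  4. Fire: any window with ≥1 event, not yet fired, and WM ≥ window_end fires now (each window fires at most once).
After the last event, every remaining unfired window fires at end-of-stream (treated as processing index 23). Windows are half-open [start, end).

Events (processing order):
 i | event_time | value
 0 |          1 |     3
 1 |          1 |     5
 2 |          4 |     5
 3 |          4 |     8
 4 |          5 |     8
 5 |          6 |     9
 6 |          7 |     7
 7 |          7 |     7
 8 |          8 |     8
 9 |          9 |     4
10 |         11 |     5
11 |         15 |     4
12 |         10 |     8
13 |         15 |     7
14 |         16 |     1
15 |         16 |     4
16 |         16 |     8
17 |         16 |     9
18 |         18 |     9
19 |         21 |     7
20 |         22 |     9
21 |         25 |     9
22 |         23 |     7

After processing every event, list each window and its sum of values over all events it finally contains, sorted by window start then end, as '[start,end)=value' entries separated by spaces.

i=0 t=1 v=3: → [1,4); WM=1
i=1 t=1 v=5: → [1,4); WM=1
i=2 t=4 v=5: → [4,7); WM=4
i=3 t=4 v=8: → [4,7); WM=4
i=4 t=5 v=8: → [4,8); WM=5
i=5 t=6 v=9: → [4,9); WM=6
i=6 t=7 v=7: → [4,10); WM=7
i=7 t=7 v=7: → [4,10); WM=7
i=8 t=8 v=8: → [4,11); WM=8
i=9 t=9 v=4: → [4,12); WM=9
i=10 t=11 v=5: → [4,14); WM=11
i=11 t=15 v=4: → [15,18); WM=15
i=12 t=10 v=8: DROP (t<15-0); WM=15
i=13 t=15 v=7: → [15,18); WM=15
i=14 t=16 v=1: → [15,19); WM=16
i=15 t=16 v=4: → [15,19); WM=16
i=16 t=16 v=8: → [15,19); WM=16
i=17 t=16 v=9: → [15,19); WM=16
i=18 t=18 v=9: → [15,21); WM=18
i=19 t=21 v=7: → [21,24); WM=21
i=20 t=22 v=9: → [21,25); WM=22
i=21 t=25 v=9: → [25,28); WM=25
i=22 t=23 v=7: DROP (t<25-0); WM=25

[1,4)=8 [4,14)=61 [15,21)=42 [21,25)=16 [25,28)=9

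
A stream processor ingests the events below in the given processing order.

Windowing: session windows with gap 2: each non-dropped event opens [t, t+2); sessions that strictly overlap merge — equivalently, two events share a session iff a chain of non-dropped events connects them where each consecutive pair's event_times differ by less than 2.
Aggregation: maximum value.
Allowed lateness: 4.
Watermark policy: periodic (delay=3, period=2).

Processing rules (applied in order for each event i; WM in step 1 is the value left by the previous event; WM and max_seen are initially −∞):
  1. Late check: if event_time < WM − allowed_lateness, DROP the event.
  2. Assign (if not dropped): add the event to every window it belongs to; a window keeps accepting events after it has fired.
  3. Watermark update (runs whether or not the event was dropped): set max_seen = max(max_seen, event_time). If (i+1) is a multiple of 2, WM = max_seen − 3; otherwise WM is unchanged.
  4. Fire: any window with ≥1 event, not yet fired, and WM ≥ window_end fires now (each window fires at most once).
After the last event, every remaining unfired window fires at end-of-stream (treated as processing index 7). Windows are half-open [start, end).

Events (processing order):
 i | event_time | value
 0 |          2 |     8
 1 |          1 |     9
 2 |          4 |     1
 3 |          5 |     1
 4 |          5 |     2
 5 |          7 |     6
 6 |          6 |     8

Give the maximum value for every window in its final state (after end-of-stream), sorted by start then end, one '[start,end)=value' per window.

[1,4)=9 [4,9)=8

i=0 t=2 v=8: → [2,4); WM=−∞
i=1 t=1 v=9: → [1,4); WM=-1
i=2 t=4 v=1: → [4,6); WM=-1
i=3 t=5 v=1: → [4,7); WM=2
i=4 t=5 v=2: → [4,7); WM=2
i=5 t=7 v=6: → [7,9); WM=4
i=6 t=6 v=8: → [4,9); WM=4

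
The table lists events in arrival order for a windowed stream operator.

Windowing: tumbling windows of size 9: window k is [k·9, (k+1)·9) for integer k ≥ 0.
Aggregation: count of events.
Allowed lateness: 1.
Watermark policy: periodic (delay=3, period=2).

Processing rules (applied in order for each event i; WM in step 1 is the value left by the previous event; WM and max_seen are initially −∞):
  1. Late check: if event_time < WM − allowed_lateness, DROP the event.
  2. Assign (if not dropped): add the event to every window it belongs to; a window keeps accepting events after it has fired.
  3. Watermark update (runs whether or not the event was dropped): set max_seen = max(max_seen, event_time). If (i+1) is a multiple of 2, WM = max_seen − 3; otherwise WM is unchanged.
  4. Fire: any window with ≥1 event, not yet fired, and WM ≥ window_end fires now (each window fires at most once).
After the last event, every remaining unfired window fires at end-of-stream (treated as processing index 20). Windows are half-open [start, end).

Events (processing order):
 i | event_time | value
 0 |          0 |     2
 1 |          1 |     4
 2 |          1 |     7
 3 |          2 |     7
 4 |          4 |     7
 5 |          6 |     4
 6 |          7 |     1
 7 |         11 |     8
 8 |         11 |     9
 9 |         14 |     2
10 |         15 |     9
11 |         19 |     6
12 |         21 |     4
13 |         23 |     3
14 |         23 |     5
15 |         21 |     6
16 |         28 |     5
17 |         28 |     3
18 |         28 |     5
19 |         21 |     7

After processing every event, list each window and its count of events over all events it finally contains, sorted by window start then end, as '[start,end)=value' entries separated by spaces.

i=0 t=0 v=2: → [0,9); WM=−∞
i=1 t=1 v=4: → [0,9); WM=-2
i=2 t=1 v=7: → [0,9); WM=-2
i=3 t=2 v=7: → [0,9); WM=-1
i=4 t=4 v=7: → [0,9); WM=-1
i=5 t=6 v=4: → [0,9); WM=3
i=6 t=7 v=1: → [0,9); WM=3
i=7 t=11 v=8: → [9,18); WM=8
i=8 t=11 v=9: → [9,18); WM=8
i=9 t=14 v=2: → [9,18); WM=11; [0,9) fires=7
i=10 t=15 v=9: → [9,18); WM=11
i=11 t=19 v=6: → [18,27); WM=16
i=12 t=21 v=4: → [18,27); WM=16
i=13 t=23 v=3: → [18,27); WM=20; [9,18) fires=4
i=14 t=23 v=5: → [18,27); WM=20
i=15 t=21 v=6: → [18,27); WM=20
i=16 t=28 v=5: → [27,36); WM=20
i=17 t=28 v=3: → [27,36); WM=25
i=18 t=28 v=5: → [27,36); WM=25
i=19 t=21 v=7: DROP (t<25-1); WM=25

[0,9)=7 [9,18)=4 [18,27)=5 [27,36)=3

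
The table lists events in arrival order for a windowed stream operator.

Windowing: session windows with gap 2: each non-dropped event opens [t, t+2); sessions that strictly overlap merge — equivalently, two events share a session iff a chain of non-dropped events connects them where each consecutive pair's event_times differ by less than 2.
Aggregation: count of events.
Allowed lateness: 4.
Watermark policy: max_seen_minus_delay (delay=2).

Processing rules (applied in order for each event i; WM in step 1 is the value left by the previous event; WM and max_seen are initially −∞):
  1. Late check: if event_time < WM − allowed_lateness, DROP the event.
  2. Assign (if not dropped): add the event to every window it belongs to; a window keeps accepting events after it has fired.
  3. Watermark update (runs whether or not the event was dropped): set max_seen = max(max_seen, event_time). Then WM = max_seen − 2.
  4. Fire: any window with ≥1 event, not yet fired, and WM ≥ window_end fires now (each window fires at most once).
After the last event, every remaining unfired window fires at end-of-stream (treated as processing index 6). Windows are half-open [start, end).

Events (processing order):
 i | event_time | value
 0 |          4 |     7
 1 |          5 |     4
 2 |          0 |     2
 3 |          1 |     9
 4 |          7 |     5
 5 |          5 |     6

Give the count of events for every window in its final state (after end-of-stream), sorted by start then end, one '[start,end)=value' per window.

i=0 t=4 v=7: → [4,6); WM=2
i=1 t=5 v=4: → [4,7); WM=3
i=2 t=0 v=2: → [0,2); WM=3
i=3 t=1 v=9: → [0,3); WM=3
i=4 t=7 v=5: → [7,9); WM=5
i=5 t=5 v=6: → [4,7); WM=5

[0,3)=2 [4,7)=3 [7,9)=1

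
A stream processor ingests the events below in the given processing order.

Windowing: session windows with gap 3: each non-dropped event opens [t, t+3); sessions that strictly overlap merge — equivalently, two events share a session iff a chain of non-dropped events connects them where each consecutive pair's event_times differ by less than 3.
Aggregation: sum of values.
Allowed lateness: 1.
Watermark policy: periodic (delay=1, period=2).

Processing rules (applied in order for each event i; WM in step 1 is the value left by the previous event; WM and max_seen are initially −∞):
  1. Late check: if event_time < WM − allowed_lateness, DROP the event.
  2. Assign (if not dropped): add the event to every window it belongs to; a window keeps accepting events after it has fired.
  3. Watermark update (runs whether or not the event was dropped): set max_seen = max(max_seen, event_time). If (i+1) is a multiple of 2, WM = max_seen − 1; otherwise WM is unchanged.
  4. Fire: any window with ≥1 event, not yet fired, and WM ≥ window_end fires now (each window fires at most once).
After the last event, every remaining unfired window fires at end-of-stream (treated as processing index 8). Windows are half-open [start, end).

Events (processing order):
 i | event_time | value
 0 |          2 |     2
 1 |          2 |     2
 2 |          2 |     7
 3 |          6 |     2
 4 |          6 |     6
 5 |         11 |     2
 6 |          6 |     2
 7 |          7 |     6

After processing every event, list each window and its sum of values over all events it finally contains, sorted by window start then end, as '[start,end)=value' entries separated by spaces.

i=0 t=2 v=2: → [2,5); WM=−∞
i=1 t=2 v=2: → [2,5); WM=1
i=2 t=2 v=7: → [2,5); WM=1
i=3 t=6 v=2: → [6,9); WM=5
i=4 t=6 v=6: → [6,9); WM=5
i=5 t=11 v=2: → [11,14); WM=10
i=6 t=6 v=2: DROP (t<10-1); WM=10
i=7 t=7 v=6: DROP (t<10-1); WM=10

[2,5)=11 [6,9)=8 [11,14)=2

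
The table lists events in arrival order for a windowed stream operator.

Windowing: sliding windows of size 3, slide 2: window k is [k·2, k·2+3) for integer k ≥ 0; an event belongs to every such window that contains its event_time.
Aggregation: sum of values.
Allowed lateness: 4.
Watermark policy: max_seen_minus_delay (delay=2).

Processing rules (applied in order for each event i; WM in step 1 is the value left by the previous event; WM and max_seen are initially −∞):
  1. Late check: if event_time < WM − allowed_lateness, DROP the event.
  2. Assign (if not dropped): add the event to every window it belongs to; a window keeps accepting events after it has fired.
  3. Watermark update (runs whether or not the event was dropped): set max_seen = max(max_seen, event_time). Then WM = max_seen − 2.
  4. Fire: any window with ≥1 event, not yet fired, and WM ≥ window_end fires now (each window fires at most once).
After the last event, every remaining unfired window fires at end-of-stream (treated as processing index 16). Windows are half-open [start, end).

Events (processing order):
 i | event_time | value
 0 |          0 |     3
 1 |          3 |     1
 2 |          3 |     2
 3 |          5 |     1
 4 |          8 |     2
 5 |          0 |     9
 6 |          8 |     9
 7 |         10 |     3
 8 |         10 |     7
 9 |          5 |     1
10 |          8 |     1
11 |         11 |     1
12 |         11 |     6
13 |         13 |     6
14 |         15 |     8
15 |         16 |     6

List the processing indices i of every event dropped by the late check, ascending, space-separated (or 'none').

i=0 t=0 v=3: → [0,3); WM=-2
i=1 t=3 v=1: → [2,5); WM=1
i=2 t=3 v=2: → [2,5); WM=1
i=3 t=5 v=1: → [4,7); WM=3; [0,3) fires=3
i=4 t=8 v=2: → [8,11),[6,9); WM=6; [2,5) fires=3
i=5 t=0 v=9: DROP (t<6-4); WM=6
i=6 t=8 v=9: → [8,11),[6,9); WM=6
i=7 t=10 v=3: → [10,13),[8,11); WM=8; [4,7) fires=1
i=8 t=10 v=7: → [10,13),[8,11); WM=8
i=9 t=5 v=1: → [4,7); WM=8
i=10 t=8 v=1: → [8,11),[6,9); WM=8
i=11 t=11 v=1: → [10,13); WM=9; [6,9) fires=12
i=12 t=11 v=6: → [10,13); WM=9
i=13 t=13 v=6: → [12,15); WM=11; [8,11) fires=22
i=14 t=15 v=8: → [14,17); WM=13; [10,13) fires=17
i=15 t=16 v=6: → [16,19),[14,17); WM=14

5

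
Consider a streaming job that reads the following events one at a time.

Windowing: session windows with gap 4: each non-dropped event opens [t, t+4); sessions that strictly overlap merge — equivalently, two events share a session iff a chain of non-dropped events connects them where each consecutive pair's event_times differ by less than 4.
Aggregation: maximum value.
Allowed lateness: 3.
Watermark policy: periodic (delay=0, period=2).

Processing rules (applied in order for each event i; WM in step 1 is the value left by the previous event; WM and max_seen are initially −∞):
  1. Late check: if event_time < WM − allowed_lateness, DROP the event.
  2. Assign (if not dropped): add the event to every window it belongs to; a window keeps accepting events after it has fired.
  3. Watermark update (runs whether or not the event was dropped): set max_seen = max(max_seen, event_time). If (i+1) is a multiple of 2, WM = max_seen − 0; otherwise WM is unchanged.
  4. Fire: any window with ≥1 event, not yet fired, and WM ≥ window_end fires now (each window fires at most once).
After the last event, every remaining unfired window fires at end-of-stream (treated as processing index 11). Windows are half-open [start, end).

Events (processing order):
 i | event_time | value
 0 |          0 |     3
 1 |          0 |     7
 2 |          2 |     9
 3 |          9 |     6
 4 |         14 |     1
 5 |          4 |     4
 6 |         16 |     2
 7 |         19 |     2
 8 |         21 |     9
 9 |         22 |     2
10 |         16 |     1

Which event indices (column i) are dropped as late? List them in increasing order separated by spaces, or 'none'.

i=0 t=0 v=3: → [0,4); WM=−∞
i=1 t=0 v=7: → [0,4); WM=0
i=2 t=2 v=9: → [0,6); WM=0
i=3 t=9 v=6: → [9,13); WM=9
i=4 t=14 v=1: → [14,18); WM=9
i=5 t=4 v=4: DROP (t<9-3); WM=14
i=6 t=16 v=2: → [14,20); WM=14
i=7 t=19 v=2: → [14,23); WM=19
i=8 t=21 v=9: → [14,25); WM=19
i=9 t=22 v=2: → [14,26); WM=22
i=10 t=16 v=1: DROP (t<22-3); WM=22

5 10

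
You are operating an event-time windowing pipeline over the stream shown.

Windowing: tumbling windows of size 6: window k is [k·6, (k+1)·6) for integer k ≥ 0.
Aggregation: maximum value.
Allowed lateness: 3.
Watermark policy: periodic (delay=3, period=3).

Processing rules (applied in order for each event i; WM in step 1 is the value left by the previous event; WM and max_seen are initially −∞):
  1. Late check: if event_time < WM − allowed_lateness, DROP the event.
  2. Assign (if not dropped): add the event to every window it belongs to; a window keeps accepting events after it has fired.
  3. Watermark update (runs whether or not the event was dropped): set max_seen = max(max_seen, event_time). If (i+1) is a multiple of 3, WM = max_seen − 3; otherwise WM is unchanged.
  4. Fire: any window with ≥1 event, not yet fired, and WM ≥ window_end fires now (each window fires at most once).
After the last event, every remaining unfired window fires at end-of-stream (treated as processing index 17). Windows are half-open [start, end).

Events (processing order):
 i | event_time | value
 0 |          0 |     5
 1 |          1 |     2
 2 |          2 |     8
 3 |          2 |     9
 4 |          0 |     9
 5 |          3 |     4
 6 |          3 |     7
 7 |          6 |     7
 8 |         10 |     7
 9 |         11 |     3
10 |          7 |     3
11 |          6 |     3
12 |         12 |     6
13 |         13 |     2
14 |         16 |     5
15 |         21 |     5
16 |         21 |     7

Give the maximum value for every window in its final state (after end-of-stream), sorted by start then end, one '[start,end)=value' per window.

i=0 t=0 v=5: → [0,6); WM=−∞
i=1 t=1 v=2: → [0,6); WM=−∞
i=2 t=2 v=8: → [0,6); WM=-1
i=3 t=2 v=9: → [0,6); WM=-1
i=4 t=0 v=9: → [0,6); WM=-1
i=5 t=3 v=4: → [0,6); WM=0
i=6 t=3 v=7: → [0,6); WM=0
i=7 t=6 v=7: → [6,12); WM=0
i=8 t=10 v=7: → [6,12); WM=7; [0,6) fires=9
i=9 t=11 v=3: → [6,12); WM=7
i=10 t=7 v=3: → [6,12); WM=7
i=11 t=6 v=3: → [6,12); WM=8
i=12 t=12 v=6: → [12,18); WM=8
i=13 t=13 v=2: → [12,18); WM=8
i=14 t=16 v=5: → [12,18); WM=13; [6,12) fires=7
i=15 t=21 v=5: → [18,24); WM=13
i=16 t=21 v=7: → [18,24); WM=13

[0,6)=9 [6,12)=7 [12,18)=6 [18,24)=7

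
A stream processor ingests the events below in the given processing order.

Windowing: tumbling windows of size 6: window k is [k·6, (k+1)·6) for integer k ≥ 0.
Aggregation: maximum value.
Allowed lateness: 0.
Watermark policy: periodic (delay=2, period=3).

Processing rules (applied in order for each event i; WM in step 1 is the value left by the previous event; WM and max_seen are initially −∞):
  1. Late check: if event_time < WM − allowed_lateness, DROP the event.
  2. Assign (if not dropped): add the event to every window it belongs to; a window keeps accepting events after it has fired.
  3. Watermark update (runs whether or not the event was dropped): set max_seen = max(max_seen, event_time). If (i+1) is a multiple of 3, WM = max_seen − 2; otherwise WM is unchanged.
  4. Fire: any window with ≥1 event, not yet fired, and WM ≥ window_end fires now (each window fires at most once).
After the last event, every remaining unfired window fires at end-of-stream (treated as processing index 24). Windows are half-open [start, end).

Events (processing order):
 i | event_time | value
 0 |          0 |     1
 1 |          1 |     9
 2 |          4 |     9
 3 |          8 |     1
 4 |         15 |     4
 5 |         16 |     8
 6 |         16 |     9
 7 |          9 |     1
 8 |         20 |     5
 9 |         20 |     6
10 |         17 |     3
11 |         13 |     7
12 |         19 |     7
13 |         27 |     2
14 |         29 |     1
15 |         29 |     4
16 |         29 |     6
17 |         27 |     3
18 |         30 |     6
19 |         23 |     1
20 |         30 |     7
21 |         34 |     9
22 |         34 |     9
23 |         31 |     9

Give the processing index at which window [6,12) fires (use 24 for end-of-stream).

5

i=0 t=0 v=1: → [0,6); WM=−∞
i=1 t=1 v=9: → [0,6); WM=−∞
i=2 t=4 v=9: → [0,6); WM=2
i=3 t=8 v=1: → [6,12); WM=2
i=4 t=15 v=4: → [12,18); WM=2
i=5 t=16 v=8: → [12,18); WM=14; [0,6) fires=9 [6,12) fires=1
i=6 t=16 v=9: → [12,18); WM=14
i=7 t=9 v=1: DROP (t<14-0); WM=14
i=8 t=20 v=5: → [18,24); WM=18; [12,18) fires=9
i=9 t=20 v=6: → [18,24); WM=18
i=10 t=17 v=3: DROP (t<18-0); WM=18
i=11 t=13 v=7: DROP (t<18-0); WM=18
i=12 t=19 v=7: → [18,24); WM=18
i=13 t=27 v=2: → [24,30); WM=18
i=14 t=29 v=1: → [24,30); WM=27; [18,24) fires=7
i=15 t=29 v=4: → [24,30); WM=27
i=16 t=29 v=6: → [24,30); WM=27
i=17 t=27 v=3: → [24,30); WM=27
i=18 t=30 v=6: → [30,36); WM=27
i=19 t=23 v=1: DROP (t<27-0); WM=27
i=20 t=30 v=7: → [30,36); WM=28
i=21 t=34 v=9: → [30,36); WM=28
i=22 t=34 v=9: → [30,36); WM=28
i=23 t=31 v=9: → [30,36); WM=32; [24,30) fires=6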